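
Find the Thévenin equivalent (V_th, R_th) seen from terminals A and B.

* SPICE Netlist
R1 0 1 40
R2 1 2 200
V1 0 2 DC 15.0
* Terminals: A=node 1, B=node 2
Step 1 — V_th is the open-circuit voltage V_A - V_B (nothing connected across the terminals).
Nodal analysis, taking node 2 as the 0 V reference.
Source V1 fixes V_0 = 15 V.
KCL at each unknown node (sum of currents leaving = 0; resistances in Ω):
  Node 1: (V_1 - 15)/40 + (V_1 - 0)/200 = 0
Collecting terms: 0.03 × V_1 = 0.375  =>  V_1 = 12.5 V
V_th = V_1 - V_2 = 12.5 - 0 = 12.5 V
Step 2 — R_th: zero the source — replace V1 by a short circuit (node 2 merges into node 0) — and find the resistance seen between A (node 1) and B (node 0).
Reduce the network between node 1 (A) and node 0 (B) by series/parallel combination:
  Rp1 = R1 ‖ R2 (parallel, both between nodes 0 and 1) = 1/(1/40 + 1/200) = 33.33 Ω
R_th = 33.33 Ω

Final answer: V_th = 12.5 V, R_th = 33.33 Ω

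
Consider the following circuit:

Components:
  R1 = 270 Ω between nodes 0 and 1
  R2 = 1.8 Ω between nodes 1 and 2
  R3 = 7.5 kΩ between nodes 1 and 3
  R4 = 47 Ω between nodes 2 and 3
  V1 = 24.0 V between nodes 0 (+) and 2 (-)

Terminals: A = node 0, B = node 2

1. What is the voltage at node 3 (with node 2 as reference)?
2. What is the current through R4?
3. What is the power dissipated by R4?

Nodal analysis, taking node 2 as the 0 V reference.
Source V1 fixes V_0 = 24 V.
KCL at each unknown node (sum of currents leaving = 0; resistances in Ω):
  Node 1: (V_1 - 24)/270 + (V_1 - 0)/1.8 + (V_1 - V_3)/7500 = 0
  Node 3: (V_3 - V_1)/7500 + (V_3 - 0)/47 = 0
Collecting terms (coefficients in siemens):
  0.5594·V_1 - 0.0001333·V_3 = 0.08889
  0.02141·V_3 - 0.0001333·V_1 = 0
Determinant D = (0.5594)(0.02141) - (-0.0001333)(-0.0001333) = 0.01198
V_1 = [(0.08889)(0.02141) - (-0.0001333)(0)]/D = 0.1589 V
V_3 = [(0.5594)(0) - (0.08889)(-0.0001333)]/D = 0.0009896 V
Part 1:
  Read off the nodal solution: V_3 = 0.0009896 V
Part 2:
  I_R4 = (V_2 - V_3)/R4 = (0 - 0.0009896)/47 = -0.00002106 A
  Magnitude: I_R4 = 0.00002106 A
Part 3:
  I_R4 = (V_2 - V_3)/R4 = (0 - 0.0009896)/47 = -0.00002106 A
  P_R4 = I_R4² × R4 = (-0.00002106)² × 47 = 0.00000002084 W

Final answers:
1. V_3 = 0.0009896 V
2. I_R4 = 2.106e-05 A
3. P_R4 = 2.084e-08 W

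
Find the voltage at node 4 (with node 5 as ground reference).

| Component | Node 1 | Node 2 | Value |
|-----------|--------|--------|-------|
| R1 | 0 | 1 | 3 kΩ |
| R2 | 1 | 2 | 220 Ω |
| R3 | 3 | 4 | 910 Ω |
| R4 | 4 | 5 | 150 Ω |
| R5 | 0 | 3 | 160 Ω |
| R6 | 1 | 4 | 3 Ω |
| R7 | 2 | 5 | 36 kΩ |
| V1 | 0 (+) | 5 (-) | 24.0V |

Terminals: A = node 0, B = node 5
Nodal analysis, taking node 5 as the 0 V reference.
Source V1 fixes V_0 = 24 V.
KCL at each unknown node (sum of currents leaving = 0; resistances in Ω):
  Node 1: (V_1 - 24)/3000 + (V_1 - V_2)/220 + (V_1 - V_4)/3 = 0
  Node 2: (V_2 - V_1)/220 + (V_2 - 0)/36000 = 0
  Node 3: (V_3 - V_4)/910 + (V_3 - 24)/160 = 0
  Node 4: (V_4 - V_3)/910 + (V_4 - 0)/150 + (V_4 - V_1)/3 = 0
Collecting terms (coefficients in siemens):
  0.3382·V_1 - 0.004545·V_2 - 0.3333·V_4 = 0.008
  0.004573·V_2 - 0.004545·V_1 = 0
  0.007349·V_3 - 0.001099·V_4 = 0.15
  0.3411·V_4 - 0.3333·V_1 - 0.001099·V_3 = 0
Solving these 4 simultaneous equations (Gaussian elimination) gives:
  V_1 = 3.841 V, V_2 = 3.817 V, V_3 = 20.98 V, V_4 = 3.821 V
The requested potential is V_4 = 3.821 V.

Final answer: V_4 = 3.821 V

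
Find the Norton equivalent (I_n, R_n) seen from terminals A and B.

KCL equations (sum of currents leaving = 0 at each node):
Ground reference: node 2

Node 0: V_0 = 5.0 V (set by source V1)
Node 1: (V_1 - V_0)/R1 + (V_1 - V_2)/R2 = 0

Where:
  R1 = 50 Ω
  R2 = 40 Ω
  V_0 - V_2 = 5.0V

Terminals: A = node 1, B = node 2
Find the Thévenin equivalent first; then I_n = V_th/R_th and R_n = R_th.
Step 1 — V_th is the open-circuit voltage V_A - V_B (nothing connected across the terminals).
Nodal analysis, taking node 2 as the 0 V reference.
Source V1 fixes V_0 = 5 V.
KCL at each unknown node (sum of currents leaving = 0; resistances in Ω):
  Node 1: (V_1 - 5)/50 + (V_1 - 0)/40 = 0
Collecting terms: 0.045 × V_1 = 0.1  =>  V_1 = 2.222 V
V_th = V_1 - V_2 = 2.222 - 0 = 2.222 V
Step 2 — R_th: zero the source — replace V1 by a short circuit (node 2 merges into node 0) — and find the resistance seen between A (node 1) and B (node 0).
Reduce the network between node 1 (A) and node 0 (B) by series/parallel combination:
  Rp1 = R1 ‖ R2 (parallel, both between nodes 0 and 1) = 1/(1/50 + 1/40) = 22.22 Ω
R_th = 22.22 Ω
I_n = V_th/R_th = 2.222/22.22 = 0.1 A, and R_n = R_th = 22.22 Ω

Final answer: I_n = 0.1 A, R_n = 22.22 Ω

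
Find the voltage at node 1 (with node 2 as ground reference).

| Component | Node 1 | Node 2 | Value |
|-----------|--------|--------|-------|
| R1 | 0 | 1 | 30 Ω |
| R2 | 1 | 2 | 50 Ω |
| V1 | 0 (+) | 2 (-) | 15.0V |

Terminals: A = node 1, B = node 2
Nodal analysis, taking node 2 as the 0 V reference.
Source V1 fixes V_0 = 15 V.
KCL at each unknown node (sum of currents leaving = 0; resistances in Ω):
  Node 1: (V_1 - 15)/30 + (V_1 - 0)/50 = 0
Collecting terms: 0.05333 × V_1 = 0.5  =>  V_1 = 9.375 V
The requested potential is V_1 = 9.375 V.

Final answer: V_1 = 9.375 V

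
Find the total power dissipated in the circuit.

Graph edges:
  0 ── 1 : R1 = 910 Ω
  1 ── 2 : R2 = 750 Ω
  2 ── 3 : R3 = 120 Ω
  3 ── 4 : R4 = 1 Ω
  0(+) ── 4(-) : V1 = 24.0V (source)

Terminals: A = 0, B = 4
Nodal analysis, taking node 4 as the 0 V reference.
Source V1 fixes V_0 = 24 V.
KCL at each unknown node (sum of currents leaving = 0; resistances in Ω):
  Node 1: (V_1 - 24)/910 + (V_1 - V_2)/750 = 0
  Node 2: (V_2 - V_1)/750 + (V_2 - V_3)/120 = 0
  Node 3: (V_3 - V_2)/120 + (V_3 - 0)/1 = 0
Collecting terms (coefficients in siemens):
  0.002432·V_1 - 0.001333·V_2 = 0.02637
  0.009667·V_2 - 0.001333·V_1 - 0.008333·V_3 = 0
  1.008·V_3 - 0.008333·V_2 = 0
Solving these 3 simultaneous equations (Gaussian elimination) gives:
  V_1 = 11.74 V, V_2 = 1.631 V, V_3 = 0.01348 V
Power in each resistor, P = (ΔV)²/R:
  P_R1 = (24 - 11.74)²/910 = 0.1652 W
  P_R2 = (11.74 - 1.631)²/750 = 0.1362 W
  P_R3 = (1.631 - 0.01348)²/120 = 0.02179 W
  P_R4 = (0.01348 - 0)²/1 = 0.0001816 W
P_total = P_R1 + P_R2 + P_R3 + P_R4 = 0.3234 W

Final answer: 0.3234 W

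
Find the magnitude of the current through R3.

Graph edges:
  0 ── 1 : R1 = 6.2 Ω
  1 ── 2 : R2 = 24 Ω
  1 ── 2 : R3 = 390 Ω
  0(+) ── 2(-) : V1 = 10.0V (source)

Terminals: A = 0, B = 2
Nodal analysis, taking node 2 as the 0 V reference.
Source V1 fixes V_0 = 10 V.
KCL at each unknown node (sum of currents leaving = 0; resistances in Ω):
  Node 1: (V_1 - 10)/6.2 + (V_1 - 0)/24 + (V_1 - 0)/390 = 0
Collecting terms: 0.2055 × V_1 = 1.613  =>  V_1 = 7.848 V
I_R3 = (V_1 - V_2)/R3 = (7.848 - 0)/390 = 0.02012 A
|I_R3| = 0.02012 A

Final answer: |I_R3| = 0.02012 A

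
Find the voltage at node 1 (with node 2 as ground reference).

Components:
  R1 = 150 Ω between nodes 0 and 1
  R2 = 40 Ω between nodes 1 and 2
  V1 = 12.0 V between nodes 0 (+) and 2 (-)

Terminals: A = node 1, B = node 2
Nodal analysis, taking node 2 as the 0 V reference.
Source V1 fixes V_0 = 12 V.
KCL at each unknown node (sum of currents leaving = 0; resistances in Ω):
  Node 1: (V_1 - 12)/150 + (V_1 - 0)/40 = 0
Collecting terms: 0.03167 × V_1 = 0.08  =>  V_1 = 2.526 V
The requested potential is V_1 = 2.526 V.

Final answer: V_1 = 2.526 V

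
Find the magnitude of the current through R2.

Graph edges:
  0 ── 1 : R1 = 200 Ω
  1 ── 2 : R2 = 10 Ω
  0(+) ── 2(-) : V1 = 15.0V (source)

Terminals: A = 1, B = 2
Nodal analysis, taking node 2 as the 0 V reference.
Source V1 fixes V_0 = 15 V.
KCL at each unknown node (sum of currents leaving = 0; resistances in Ω):
  Node 1: (V_1 - 15)/200 + (V_1 - 0)/10 = 0
Collecting terms: 0.105 × V_1 = 0.075  =>  V_1 = 0.7143 V
I_R2 = (V_1 - V_2)/R2 = (0.7143 - 0)/10 = 0.07143 A
|I_R2| = 0.07143 A

Final answer: |I_R2| = 0.07143 A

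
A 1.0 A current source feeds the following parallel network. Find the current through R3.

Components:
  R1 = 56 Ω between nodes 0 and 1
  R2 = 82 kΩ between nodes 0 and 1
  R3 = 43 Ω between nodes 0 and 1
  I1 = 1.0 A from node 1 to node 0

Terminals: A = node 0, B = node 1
All resistors sit directly between nodes 0 and 1, so they are in parallel and share one voltage V; the full source current 1 A splits among them.
1/R_par = 1/56 + 1/82000 + 1/43 = 0.04113 S  =>  R_par = 24.32 Ω
V = I × R_par = 1 × 24.32 = 24.32 V
I_R3 = V/R3 = 24.32/43 = 0.5655 A

Final answer: 0.5655 A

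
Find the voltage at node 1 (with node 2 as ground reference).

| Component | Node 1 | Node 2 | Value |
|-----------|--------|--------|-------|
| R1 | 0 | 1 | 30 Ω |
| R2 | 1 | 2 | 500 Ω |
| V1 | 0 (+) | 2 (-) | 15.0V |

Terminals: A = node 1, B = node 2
Nodal analysis, taking node 2 as the 0 V reference.
Source V1 fixes V_0 = 15 V.
KCL at each unknown node (sum of currents leaving = 0; resistances in Ω):
  Node 1: (V_1 - 15)/30 + (V_1 - 0)/500 = 0
Collecting terms: 0.03533 × V_1 = 0.5  =>  V_1 = 14.15 V
The requested potential is V_1 = 14.15 V.

Final answer: V_1 = 14.15 V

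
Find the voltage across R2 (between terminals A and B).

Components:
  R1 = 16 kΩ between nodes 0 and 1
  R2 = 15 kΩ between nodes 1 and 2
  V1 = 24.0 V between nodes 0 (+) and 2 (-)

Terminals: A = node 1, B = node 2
R1 and R2 are in series across V1 (node 0 → node 1 → node 2), and the output A–B is taken across R2, so this is a voltage divider.
Series current: I = V1/(R1 + R2) = 24/(16000 + 15000) = 24/31000 = 0.0007742 A
V_R2 = I × R2 = V1 × R2/(R1 + R2) = 24 × 15000/31000 = 11.61 V

Final answer: 11.61 V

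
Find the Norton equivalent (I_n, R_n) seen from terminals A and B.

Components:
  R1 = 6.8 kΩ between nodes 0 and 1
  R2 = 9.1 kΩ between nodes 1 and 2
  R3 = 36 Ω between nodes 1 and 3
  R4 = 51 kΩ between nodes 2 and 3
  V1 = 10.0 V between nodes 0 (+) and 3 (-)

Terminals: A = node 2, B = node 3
Find the Thévenin equivalent first; then I_n = V_th/R_th and R_n = R_th.
Step 1 — V_th is the open-circuit voltage V_A - V_B (nothing connected across the terminals).
Nodal analysis, taking node 3 as the 0 V reference.
Source V1 fixes V_0 = 10 V.
KCL at each unknown node (sum of currents leaving = 0; resistances in Ω):
  Node 1: (V_1 - 10)/6800 + (V_1 - V_2)/9100 + (V_1 - 0)/36 = 0
  Node 2: (V_2 - V_1)/9100 + (V_2 - 0)/51000 = 0
Collecting terms (coefficients in siemens):
  0.02803·V_1 - 0.0001099·V_2 = 0.001471
  0.0001295·V_2 - 0.0001099·V_1 = 0
Determinant D = (0.02803)(0.0001295) - (-0.0001099)(-0.0001099) = 0.000003618
V_1 = [(0.001471)(0.0001295) - (-0.0001099)(0)]/D = 0.05263 V
V_2 = [(0.02803)(0) - (0.001471)(-0.0001099)]/D = 0.04466 V
V_th = V_2 - V_3 = 0.04466 - 0 = 0.04466 V
Step 2 — R_th: zero the source — replace V1 by a short circuit (node 3 merges into node 0) — and find the resistance seen between A (node 2) and B (node 0).
Reduce the network between node 2 (A) and node 0 (B) by series/parallel combination:
  Rp1 = R1 ‖ R3 (parallel, both between nodes 0 and 1) = 1/(1/6800 + 1/36) = 35.81 Ω
  Rs1 = R2 + Rp1 (series, joined only at node 1) = 9100 + 35.81 = 9136 Ω
  Rp2 = R4 ‖ Rs1 (parallel, both between nodes 0 and 2) = 1/(1/51000 + 1/9136) = 7748 Ω
R_th = 7.748 kΩ
I_n = V_th/R_th = 0.04466/7748 = 0.000005764 A, and R_n = R_th = 7.748 kΩ

Final answer: I_n = 5.764e-06 A, R_n = 7.748 kΩ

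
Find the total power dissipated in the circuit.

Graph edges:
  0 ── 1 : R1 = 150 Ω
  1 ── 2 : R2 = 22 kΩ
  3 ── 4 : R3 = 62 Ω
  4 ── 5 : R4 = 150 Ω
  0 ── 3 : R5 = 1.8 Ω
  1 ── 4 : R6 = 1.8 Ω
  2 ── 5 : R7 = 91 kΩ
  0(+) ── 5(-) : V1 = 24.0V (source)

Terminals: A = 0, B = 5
Nodal analysis, taking node 5 as the 0 V reference.
Source V1 fixes V_0 = 24 V.
KCL at each unknown node (sum of currents leaving = 0; resistances in Ω):
  Node 1: (V_1 - 24)/150 + (V_1 - V_2)/22000 + (V_1 - V_4)/1.8 = 0
  Node 2: (V_2 - V_1)/22000 + (V_2 - 0)/91000 = 0
  Node 3: (V_3 - V_4)/62 + (V_3 - 24)/1.8 = 0
  Node 4: (V_4 - V_3)/62 + (V_4 - 0)/150 + (V_4 - V_1)/1.8 = 0
Collecting terms (coefficients in siemens):
  0.5623·V_1 - 0.00004545·V_2 - 0.5556·V_4 = 0.16
  0.00005644·V_2 - 0.00004545·V_1 = 0
  0.5717·V_3 - 0.01613·V_4 = 13.33
  0.5784·V_4 - 0.5556·V_1 - 0.01613·V_3 = 0
Solving these 4 simultaneous equations (Gaussian elimination) gives:
  V_1 = 18.53 V, V_2 = 14.92 V, V_3 = 23.84 V, V_4 = 18.46 V
Power in each resistor, P = (ΔV)²/R:
  P_R1 = (24 - 18.53)²/150 = 0.1996 W
  P_R2 = (18.53 - 14.92)²/22000 = 0.0005915 W
  P_R3 = (23.84 - 18.46)²/62 = 0.4669 W
  P_R4 = (18.46 - 0)²/150 = 2.273 W
  P_R5 = (24 - 23.84)²/1.8 = 0.01356 W
  P_R6 = (18.53 - 18.46)²/1.8 = 0.002373 W
  P_R7 = (14.92 - 0)²/91000 = 0.002447 W
P_total = P_R1 + P_R2 + P_R3 + P_R4 + P_R5 + P_R6 + P_R7 = 2.958 W

Final answer: 2.958 W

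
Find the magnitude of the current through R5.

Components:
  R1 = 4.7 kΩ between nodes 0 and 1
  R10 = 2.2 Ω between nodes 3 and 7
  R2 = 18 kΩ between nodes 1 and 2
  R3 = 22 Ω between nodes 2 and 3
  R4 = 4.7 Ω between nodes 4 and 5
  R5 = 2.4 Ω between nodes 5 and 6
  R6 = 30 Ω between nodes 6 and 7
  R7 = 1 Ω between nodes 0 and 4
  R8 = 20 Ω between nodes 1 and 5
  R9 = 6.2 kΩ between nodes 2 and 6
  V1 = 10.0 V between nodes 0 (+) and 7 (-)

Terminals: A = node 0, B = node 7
Nodal analysis, taking node 7 as the 0 V reference.
Source V1 fixes V_0 = 10 V.
KCL at each unknown node (sum of currents leaving = 0; resistances in Ω):
  Node 1: (V_1 - 10)/4700 + (V_1 - V_2)/18000 + (V_1 - V_5)/20 = 0
  Node 2: (V_2 - V_1)/18000 + (V_2 - V_3)/22 + (V_2 - V_6)/6200 = 0
  Node 3: (V_3 - V_2)/22 + (V_3 - 0)/2.2 = 0
  Node 4: (V_4 - V_5)/4.7 + (V_4 - 10)/1 = 0
  Node 5: (V_5 - V_4)/4.7 + (V_5 - V_6)/2.4 + (V_5 - V_1)/20 = 0
  Node 6: (V_6 - V_5)/2.4 + (V_6 - 0)/30 + (V_6 - V_2)/6200 = 0
Collecting terms (coefficients in siemens):
  0.05027·V_1 - 0.00005556·V_2 - 0.05·V_5 = 0.002128
  0.04567·V_2 - 0.00005556·V_1 - 0.04545·V_3 - 0.0001613·V_6 = 0
  0.5·V_3 - 0.04545·V_2 = 0
  1.213·V_4 - 0.2128·V_5 = 10
  0.6794·V_5 - 0.05·V_1 - 0.2128·V_4 - 0.4167·V_6 = 0
  0.4502·V_6 - 0.0001613·V_2 - 0.4167·V_5 = 0
Solving these 6 simultaneous equations (Gaussian elimination) gives:
  V_1 = 8.495 V, V_2 = 0.0419 V, V_3 = 0.003809 V, V_4 = 9.736 V
  V_5 = 8.498 V, V_6 = 7.865 V
I_R5 = (V_5 - V_6)/R5 = (8.498 - 7.865)/2.4 = 0.2634 A
|I_R5| = 0.2634 A

Final answer: |I_R5| = 0.2634 A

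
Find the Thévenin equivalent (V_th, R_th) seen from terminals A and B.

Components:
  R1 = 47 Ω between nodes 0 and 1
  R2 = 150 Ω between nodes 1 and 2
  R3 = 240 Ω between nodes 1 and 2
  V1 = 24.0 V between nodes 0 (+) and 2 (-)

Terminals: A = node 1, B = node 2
Step 1 — V_th is the open-circuit voltage V_A - V_B (nothing connected across the terminals).
Nodal analysis, taking node 2 as the 0 V reference.
Source V1 fixes V_0 = 24 V.
KCL at each unknown node (sum of currents leaving = 0; resistances in Ω):
  Node 1: (V_1 - 24)/47 + (V_1 - 0)/150 + (V_1 - 0)/240 = 0
Collecting terms: 0.03211 × V_1 = 0.5106  =>  V_1 = 15.9 V
V_th = V_1 - V_2 = 15.9 - 0 = 15.9 V
Step 2 — R_th: zero the source — replace V1 by a short circuit (node 2 merges into node 0) — and find the resistance seen between A (node 1) and B (node 0).
Reduce the network between node 1 (A) and node 0 (B) by series/parallel combination:
  Rp1 = R1 ‖ R2 ‖ R3 (parallel, all between nodes 0 and 1) = 1/(1/47 + 1/150 + 1/240) = 31.14 Ω
R_th = 31.14 Ω

Final answer: V_th = 15.9 V, R_th = 31.14 Ω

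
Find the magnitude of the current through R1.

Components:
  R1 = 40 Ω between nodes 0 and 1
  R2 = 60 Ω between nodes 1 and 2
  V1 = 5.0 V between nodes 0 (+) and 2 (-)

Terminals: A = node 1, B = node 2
Nodal analysis, taking node 2 as the 0 V reference.
Source V1 fixes V_0 = 5 V.
KCL at each unknown node (sum of currents leaving = 0; resistances in Ω):
  Node 1: (V_1 - 5)/40 + (V_1 - 0)/60 = 0
Collecting terms: 0.04167 × V_1 = 0.125  =>  V_1 = 3 V
I_R1 = (V_0 - V_1)/R1 = (5 - 3)/40 = 0.05 A
|I_R1| = 0.05 A

Final answer: |I_R1| = 0.05 A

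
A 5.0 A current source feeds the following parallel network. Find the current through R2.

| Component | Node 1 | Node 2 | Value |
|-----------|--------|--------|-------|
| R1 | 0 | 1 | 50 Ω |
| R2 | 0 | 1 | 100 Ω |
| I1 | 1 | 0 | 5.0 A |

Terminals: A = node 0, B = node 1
All resistors sit directly between nodes 0 and 1, so they are in parallel and share one voltage V; the full source current 5 A splits among them.
1/R_par = 1/50 + 1/100 = 0.03 S  =>  R_par = 33.33 Ω
V = I × R_par = 5 × 33.33 = 166.7 V
I_R2 = V/R2 = 166.7/100 = 1.667 A

Final answer: 1.667 A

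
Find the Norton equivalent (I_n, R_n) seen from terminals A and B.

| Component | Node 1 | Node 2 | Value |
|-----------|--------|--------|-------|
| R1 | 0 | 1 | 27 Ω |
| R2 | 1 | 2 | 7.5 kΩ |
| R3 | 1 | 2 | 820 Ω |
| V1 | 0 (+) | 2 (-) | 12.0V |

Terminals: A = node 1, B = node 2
Find the Thévenin equivalent first; then I_n = V_th/R_th and R_n = R_th.
Step 1 — V_th is the open-circuit voltage V_A - V_B (nothing connected across the terminals).
Nodal analysis, taking node 2 as the 0 V reference.
Source V1 fixes V_0 = 12 V.
KCL at each unknown node (sum of currents leaving = 0; resistances in Ω):
  Node 1: (V_1 - 12)/27 + (V_1 - 0)/7500 + (V_1 - 0)/820 = 0
Collecting terms: 0.03839 × V_1 = 0.4444  =>  V_1 = 11.58 V
V_th = V_1 - V_2 = 11.58 - 0 = 11.58 V
Step 2 — R_th: zero the source — replace V1 by a short circuit (node 2 merges into node 0) — and find the resistance seen between A (node 1) and B (node 0).
Reduce the network between node 1 (A) and node 0 (B) by series/parallel combination:
  Rp1 = R1 ‖ R2 ‖ R3 (parallel, all between nodes 0 and 1) = 1/(1/27 + 1/7500 + 1/820) = 26.05 Ω
R_th = 26.05 Ω
I_n = V_th/R_th = 11.58/26.05 = 0.4444 A, and R_n = R_th = 26.05 Ω

Final answer: I_n = 0.4444 A, R_n = 26.05 Ω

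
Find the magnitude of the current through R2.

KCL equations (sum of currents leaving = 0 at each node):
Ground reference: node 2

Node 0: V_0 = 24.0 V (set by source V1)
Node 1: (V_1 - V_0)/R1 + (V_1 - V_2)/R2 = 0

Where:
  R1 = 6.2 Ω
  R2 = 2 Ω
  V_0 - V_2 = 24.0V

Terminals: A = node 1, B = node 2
Nodal analysis, taking node 2 as the 0 V reference.
Source V1 fixes V_0 = 24 V.
KCL at each unknown node (sum of currents leaving = 0; resistances in Ω):
  Node 1: (V_1 - 24)/6.2 + (V_1 - 0)/2 = 0
Collecting terms: 0.6613 × V_1 = 3.871  =>  V_1 = 5.854 V
I_R2 = (V_1 - V_2)/R2 = (5.854 - 0)/2 = 2.927 A
|I_R2| = 2.927 A

Final answer: |I_R2| = 2.927 A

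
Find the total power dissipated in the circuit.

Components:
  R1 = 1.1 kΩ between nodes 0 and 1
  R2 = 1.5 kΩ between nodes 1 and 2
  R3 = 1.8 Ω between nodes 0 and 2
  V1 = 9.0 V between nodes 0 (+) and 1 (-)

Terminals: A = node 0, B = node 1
Nodal analysis, taking node 1 as the 0 V reference.
Source V1 fixes V_0 = 9 V.
KCL at each unknown node (sum of currents leaving = 0; resistances in Ω):
  Node 2: (V_2 - 0)/1500 + (V_2 - 9)/1.8 = 0
Collecting terms: 0.5562 × V_2 = 5  =>  V_2 = 8.989 V
Power in each resistor, P = (ΔV)²/R:
  P_R1 = (9 - 0)²/1100 = 0.07364 W
  P_R2 = (0 - 8.989)²/1500 = 0.05387 W
  P_R3 = (9 - 8.989)²/1.8 = 0.00006464 W
P_total = P_R1 + P_R2 + P_R3 = 0.1276 W

Final answer: 0.1276 W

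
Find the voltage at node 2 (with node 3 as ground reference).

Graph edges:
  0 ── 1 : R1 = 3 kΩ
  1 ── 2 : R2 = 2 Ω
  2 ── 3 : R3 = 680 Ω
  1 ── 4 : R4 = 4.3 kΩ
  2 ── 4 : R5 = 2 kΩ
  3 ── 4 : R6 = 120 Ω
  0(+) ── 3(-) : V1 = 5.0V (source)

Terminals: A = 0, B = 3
Nodal analysis, taking node 3 as the 0 V reference.
Source V1 fixes V_0 = 5 V.
KCL at each unknown node (sum of currents leaving = 0; resistances in Ω):
  Node 1: (V_1 - 5)/3000 + (V_1 - V_2)/2 + (V_1 - V_4)/4300 = 0
  Node 2: (V_2 - V_1)/2 + (V_2 - 0)/680 + (V_2 - V_4)/2000 = 0
  Node 4: (V_4 - V_1)/4300 + (V_4 - V_2)/2000 + (V_4 - 0)/120 = 0
Collecting terms (coefficients in siemens):
  0.5006·V_1 - 0.5·V_2 - 0.0002326·V_4 = 0.001667
  0.502·V_2 - 0.5·V_1 - 0.0005·V_4 = 0
  0.009066·V_4 - 0.0002326·V_1 - 0.0005·V_2 = 0
Solving these 3 simultaneous equations (Gaussian elimination) gives:
  V_1 = 0.6748 V, V_2 = 0.6722 V, V_4 = 0.05438 V
The requested potential is V_2 = 0.6722 V.

Final answer: V_2 = 0.6722 V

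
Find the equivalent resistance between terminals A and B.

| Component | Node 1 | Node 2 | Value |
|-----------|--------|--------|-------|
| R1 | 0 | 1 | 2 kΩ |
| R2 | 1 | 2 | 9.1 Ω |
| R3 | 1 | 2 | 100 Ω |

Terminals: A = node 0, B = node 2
Reduce the network between node 0 (A) and node 2 (B) by series/parallel combination:
  Rp1 = R2 ‖ R3 (parallel, both between nodes 1 and 2) = 1/(1/9.1 + 1/100) = 8.341 Ω
  Rs1 = R1 + Rp1 (series, joined only at node 1) = 2000 + 8.341 = 2008 Ω
R_eq = 2.008 kΩ

Final answer: 2.008 kΩ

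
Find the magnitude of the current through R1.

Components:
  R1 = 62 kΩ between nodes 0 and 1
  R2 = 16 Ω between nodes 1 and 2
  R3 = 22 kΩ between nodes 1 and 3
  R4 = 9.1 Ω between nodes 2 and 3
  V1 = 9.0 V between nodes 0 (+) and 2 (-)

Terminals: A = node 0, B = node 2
Nodal analysis, taking node 2 as the 0 V reference.
Source V1 fixes V_0 = 9 V.
KCL at each unknown node (sum of currents leaving = 0; resistances in Ω):
  Node 1: (V_1 - 9)/62000 + (V_1 - 0)/16 + (V_1 - V_3)/22000 = 0
  Node 3: (V_3 - V_1)/22000 + (V_3 - 0)/9.1 = 0
Collecting terms (coefficients in siemens):
  0.06256·V_1 - 0.00004545·V_3 = 0.0001452
  0.1099·V_3 - 0.00004545·V_1 = 0
Determinant D = (0.06256)(0.1099) - (-0.00004545)(-0.00004545) = 0.006878
V_1 = [(0.0001452)(0.1099) - (-0.00004545)(0)]/D = 0.00232 V
V_3 = [(0.06256)(0) - (0.0001452)(-0.00004545)]/D = 0.0000009594 V
I_R1 = (V_0 - V_1)/R1 = (9 - 0.00232)/62000 = 0.0001451 A
|I_R1| = 0.0001451 A

Final answer: |I_R1| = 0.0001451 A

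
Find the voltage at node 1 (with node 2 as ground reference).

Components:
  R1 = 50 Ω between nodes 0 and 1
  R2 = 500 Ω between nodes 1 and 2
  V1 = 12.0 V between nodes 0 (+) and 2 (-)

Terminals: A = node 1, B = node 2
Nodal analysis, taking node 2 as the 0 V reference.
Source V1 fixes V_0 = 12 V.
KCL at each unknown node (sum of currents leaving = 0; resistances in Ω):
  Node 1: (V_1 - 12)/50 + (V_1 - 0)/500 = 0
Collecting terms: 0.022 × V_1 = 0.24  =>  V_1 = 10.91 V
The requested potential is V_1 = 10.91 V.

Final answer: V_1 = 10.91 V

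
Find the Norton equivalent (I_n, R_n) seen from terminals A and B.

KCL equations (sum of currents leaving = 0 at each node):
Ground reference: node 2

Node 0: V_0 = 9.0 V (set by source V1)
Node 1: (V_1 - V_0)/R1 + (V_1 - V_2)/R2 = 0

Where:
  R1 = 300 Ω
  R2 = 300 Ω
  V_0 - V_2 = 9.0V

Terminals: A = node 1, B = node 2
Find the Thévenin equivalent first; then I_n = V_th/R_th and R_n = R_th.
Step 1 — V_th is the open-circuit voltage V_A - V_B (nothing connected across the terminals).
Nodal analysis, taking node 2 as the 0 V reference.
Source V1 fixes V_0 = 9 V.
KCL at each unknown node (sum of currents leaving = 0; resistances in Ω):
  Node 1: (V_1 - 9)/300 + (V_1 - 0)/300 = 0
Collecting terms: 0.006667 × V_1 = 0.03  =>  V_1 = 4.5 V
V_th = V_1 - V_2 = 4.5 - 0 = 4.5 V
Step 2 — R_th: zero the source — replace V1 by a short circuit (node 2 merges into node 0) — and find the resistance seen between A (node 1) and B (node 0).
Reduce the network between node 1 (A) and node 0 (B) by series/parallel combination:
  Rp1 = R1 ‖ R2 (parallel, both between nodes 0 and 1) = 1/(1/300 + 1/300) = 150 Ω
R_th = 150 Ω
I_n = V_th/R_th = 4.5/150 = 0.03 A, and R_n = R_th = 150 Ω

Final answer: I_n = 0.03 A, R_n = 150 Ω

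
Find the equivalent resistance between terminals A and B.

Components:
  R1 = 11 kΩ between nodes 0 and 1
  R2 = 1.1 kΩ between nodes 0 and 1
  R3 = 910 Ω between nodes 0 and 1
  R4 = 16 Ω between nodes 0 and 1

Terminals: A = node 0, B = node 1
Reduce the network between node 0 (A) and node 1 (B) by series/parallel combination:
  Rp1 = R1 ‖ R2 ‖ R3 ‖ R4 (parallel, all between nodes 0 and 1) = 1/(1/11000 + 1/1100 + 1/910 + 1/16) = 15.48 Ω
R_eq = 15.48 Ω

Final answer: 15.48 Ω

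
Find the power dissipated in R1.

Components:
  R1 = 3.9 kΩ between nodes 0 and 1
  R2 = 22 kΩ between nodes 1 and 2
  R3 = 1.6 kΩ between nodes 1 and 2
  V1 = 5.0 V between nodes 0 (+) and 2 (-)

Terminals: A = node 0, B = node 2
Nodal analysis, taking node 2 as the 0 V reference.
Source V1 fixes V_0 = 5 V.
KCL at each unknown node (sum of currents leaving = 0; resistances in Ω):
  Node 1: (V_1 - 5)/3900 + (V_1 - 0)/22000 + (V_1 - 0)/1600 = 0
Collecting terms: 0.0009269 × V_1 = 0.001282  =>  V_1 = 1.383 V
I_R1 = (V_0 - V_1)/R1 = (5 - 1.383)/3900 = 0.0009274 A
P_R1 = I_R1² × R1 = (0.0009274)² × 3900 = 0.003354 W

Final answer: 0.003354 W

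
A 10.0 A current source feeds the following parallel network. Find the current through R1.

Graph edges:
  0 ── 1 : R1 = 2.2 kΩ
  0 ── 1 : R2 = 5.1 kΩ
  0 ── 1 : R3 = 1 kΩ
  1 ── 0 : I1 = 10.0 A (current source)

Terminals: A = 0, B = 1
All resistors sit directly between nodes 0 and 1, so they are in parallel and share one voltage V; the full source current 10 A splits among them.
1/R_par = 1/2200 + 1/5100 + 1/1000 = 0.001651 S  =>  R_par = 605.8 Ω
V = I × R_par = 10 × 605.8 = 6058 V
I_R1 = V/R1 = 6058/2200 = 2.754 A

Final answer: 2.754 A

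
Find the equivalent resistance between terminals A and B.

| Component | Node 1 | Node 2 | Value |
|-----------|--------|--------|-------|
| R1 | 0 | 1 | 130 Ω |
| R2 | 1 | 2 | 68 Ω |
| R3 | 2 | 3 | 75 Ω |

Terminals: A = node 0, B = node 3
Reduce the network between node 0 (A) and node 3 (B) by series/parallel combination:
  Rs1 = R1 + R2 (series, joined only at node 1) = 130 + 68 = 198 Ω
  Rs2 = R3 + Rs1 (series, joined only at node 2) = 75 + 198 = 273 Ω
R_eq = 273 Ω

Final answer: 273 Ω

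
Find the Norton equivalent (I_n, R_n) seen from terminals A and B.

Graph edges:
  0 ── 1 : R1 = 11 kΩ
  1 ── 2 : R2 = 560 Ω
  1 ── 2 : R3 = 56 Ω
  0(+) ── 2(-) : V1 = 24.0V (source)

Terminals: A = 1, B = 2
Find the Thévenin equivalent first; then I_n = V_th/R_th and R_n = R_th.
Step 1 — V_th is the open-circuit voltage V_A - V_B (nothing connected across the terminals).
Nodal analysis, taking node 2 as the 0 V reference.
Source V1 fixes V_0 = 24 V.
KCL at each unknown node (sum of currents leaving = 0; resistances in Ω):
  Node 1: (V_1 - 24)/11000 + (V_1 - 0)/560 + (V_1 - 0)/56 = 0
Collecting terms: 0.01973 × V_1 = 0.002182  =>  V_1 = 0.1106 V
V_th = V_1 - V_2 = 0.1106 - 0 = 0.1106 V
Step 2 — R_th: zero the source — replace V1 by a short circuit (node 2 merges into node 0) — and find the resistance seen between A (node 1) and B (node 0).
Reduce the network between node 1 (A) and node 0 (B) by series/parallel combination:
  Rp1 = R1 ‖ R2 ‖ R3 (parallel, all between nodes 0 and 1) = 1/(1/11000 + 1/560 + 1/56) = 50.67 Ω
R_th = 50.67 Ω
I_n = V_th/R_th = 0.1106/50.67 = 0.002182 A, and R_n = R_th = 50.67 Ω

Final answer: I_n = 0.002182 A, R_n = 50.67 Ω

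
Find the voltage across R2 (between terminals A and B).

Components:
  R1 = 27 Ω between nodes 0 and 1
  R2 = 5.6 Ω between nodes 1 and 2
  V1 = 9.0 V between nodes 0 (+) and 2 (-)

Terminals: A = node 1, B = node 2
R1 and R2 are in series across V1 (node 0 → node 1 → node 2), and the output A–B is taken across R2, so this is a voltage divider.
Series current: I = V1/(R1 + R2) = 9/(27 + 5.6) = 9/32.6 = 0.2761 A
V_R2 = I × R2 = V1 × R2/(R1 + R2) = 9 × 5.6/32.6 = 1.546 V

Final answer: 1.546 V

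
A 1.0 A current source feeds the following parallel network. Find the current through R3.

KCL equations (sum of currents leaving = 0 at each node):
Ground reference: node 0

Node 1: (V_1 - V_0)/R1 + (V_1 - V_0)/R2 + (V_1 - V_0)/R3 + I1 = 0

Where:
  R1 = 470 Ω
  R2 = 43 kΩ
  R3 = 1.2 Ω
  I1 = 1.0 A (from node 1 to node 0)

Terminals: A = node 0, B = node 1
All resistors sit directly between nodes 0 and 1, so they are in parallel and share one voltage V; the full source current 1 A splits among them.
1/R_par = 1/470 + 1/43000 + 1/1.2 = 0.8355 S  =>  R_par = 1.197 Ω
V = I × R_par = 1 × 1.197 = 1.197 V
I_R3 = V/R3 = 1.197/1.2 = 0.9974 A

Final answer: 0.9974 A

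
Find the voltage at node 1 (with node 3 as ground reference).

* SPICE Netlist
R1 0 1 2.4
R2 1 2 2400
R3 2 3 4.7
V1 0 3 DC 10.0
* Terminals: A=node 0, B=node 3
Nodal analysis, taking node 3 as the 0 V reference.
Source V1 fixes V_0 = 10 V.
KCL at each unknown node (sum of currents leaving = 0; resistances in Ω):
  Node 1: (V_1 - 10)/2.4 + (V_1 - V_2)/2400 = 0
  Node 2: (V_2 - V_1)/2400 + (V_2 - 0)/4.7 = 0
Collecting terms (coefficients in siemens):
  0.4171·V_1 - 0.0004167·V_2 = 4.167
  0.2132·V_2 - 0.0004167·V_1 = 0
Determinant D = (0.4171)(0.2132) - (-0.0004167)(-0.0004167) = 0.08891
V_1 = [(4.167)(0.2132) - (-0.0004167)(0)]/D = 9.99 V
V_2 = [(0.4171)(0) - (4.167)(-0.0004167)]/D = 0.01953 V
The requested potential is V_1 = 9.99 V.

Final answer: V_1 = 9.99 V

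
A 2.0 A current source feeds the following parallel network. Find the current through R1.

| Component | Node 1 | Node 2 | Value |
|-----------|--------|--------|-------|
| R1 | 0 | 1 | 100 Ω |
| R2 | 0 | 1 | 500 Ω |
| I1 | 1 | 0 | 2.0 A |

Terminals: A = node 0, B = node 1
All resistors sit directly between nodes 0 and 1, so they are in parallel and share one voltage V; the full source current 2 A splits among them.
1/R_par = 1/100 + 1/500 = 0.012 S  =>  R_par = 83.33 Ω
V = I × R_par = 2 × 83.33 = 166.7 V
I_R1 = V/R1 = 166.7/100 = 1.667 A

Final answer: 1.667 A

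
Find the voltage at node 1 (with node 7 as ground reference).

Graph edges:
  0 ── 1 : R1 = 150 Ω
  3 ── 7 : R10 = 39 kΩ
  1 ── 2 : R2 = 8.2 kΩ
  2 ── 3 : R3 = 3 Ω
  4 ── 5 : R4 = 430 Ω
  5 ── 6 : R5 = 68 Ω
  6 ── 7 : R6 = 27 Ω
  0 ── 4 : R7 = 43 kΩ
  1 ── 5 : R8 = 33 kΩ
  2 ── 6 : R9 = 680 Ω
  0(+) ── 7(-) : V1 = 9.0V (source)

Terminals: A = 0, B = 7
Nodal analysis, taking node 7 as the 0 V reference.
Source V1 fixes V_0 = 9 V.
KCL at each unknown node (sum of currents leaving = 0; resistances in Ω):
  Node 1: (V_1 - 9)/150 + (V_1 - V_2)/8200 + (V_1 - V_5)/33000 = 0
  Node 2: (V_2 - V_1)/8200 + (V_2 - V_3)/3 + (V_2 - V_6)/680 = 0
  Node 3: (V_3 - V_2)/3 + (V_3 - 0)/39000 = 0
  Node 4: (V_4 - V_5)/430 + (V_4 - 9)/43000 = 0
  Node 5: (V_5 - V_4)/430 + (V_5 - V_6)/68 + (V_5 - V_1)/33000 = 0
  Node 6: (V_6 - V_5)/68 + (V_6 - 0)/27 + (V_6 - V_2)/680 = 0
Collecting terms (coefficients in siemens):
  0.006819·V_1 - 0.000122·V_2 - 0.0000303·V_5 = 0.06
  0.3349·V_2 - 0.000122·V_1 - 0.3333·V_3 - 0.001471·V_6 = 0
  0.3334·V_3 - 0.3333·V_2 = 0
  0.002349·V_4 - 0.002326·V_5 = 0.0002093
  0.01706·V_5 - 0.0000303·V_1 - 0.002326·V_4 - 0.01471·V_6 = 0
  0.05321·V_6 - 0.001471·V_2 - 0.01471·V_5 = 0
Solving these 6 simultaneous equations (Gaussian elimination) gives:
  V_1 = 8.812 V, V_2 = 0.6995 V, V_3 = 0.6994 V, V_4 = 0.1593 V
  V_5 = 0.07092 V, V_6 = 0.03893 V
The requested potential is V_1 = 8.812 V.

Final answer: V_1 = 8.812 V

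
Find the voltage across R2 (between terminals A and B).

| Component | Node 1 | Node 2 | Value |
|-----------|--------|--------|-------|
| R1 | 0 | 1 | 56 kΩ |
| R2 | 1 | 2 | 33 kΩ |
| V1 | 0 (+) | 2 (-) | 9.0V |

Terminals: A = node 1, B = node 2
R1 and R2 are in series across V1 (node 0 → node 1 → node 2), and the output A–B is taken across R2, so this is a voltage divider.
Series current: I = V1/(R1 + R2) = 9/(56000 + 33000) = 9/89000 = 0.0001011 A
V_R2 = I × R2 = V1 × R2/(R1 + R2) = 9 × 33000/89000 = 3.337 V

Final answer: 3.337 V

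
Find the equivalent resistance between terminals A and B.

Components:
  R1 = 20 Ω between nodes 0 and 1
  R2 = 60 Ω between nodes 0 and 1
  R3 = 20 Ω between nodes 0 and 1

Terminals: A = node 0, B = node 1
Reduce the network between node 0 (A) and node 1 (B) by series/parallel combination:
  Rp1 = R1 ‖ R2 ‖ R3 (parallel, all between nodes 0 and 1) = 1/(1/20 + 1/60 + 1/20) = 8.571 Ω
R_eq = 8.571 Ω

Final answer: 8.571 Ω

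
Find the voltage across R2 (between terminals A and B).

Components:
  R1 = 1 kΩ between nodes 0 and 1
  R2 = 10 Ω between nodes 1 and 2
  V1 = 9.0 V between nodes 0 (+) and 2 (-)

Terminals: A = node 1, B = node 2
R1 and R2 are in series across V1 (node 0 → node 1 → node 2), and the output A–B is taken across R2, so this is a voltage divider.
Series current: I = V1/(R1 + R2) = 9/(1000 + 10) = 9/1010 = 0.008911 A
V_R2 = I × R2 = V1 × R2/(R1 + R2) = 9 × 10/1010 = 0.08911 V

Final answer: 0.08911 V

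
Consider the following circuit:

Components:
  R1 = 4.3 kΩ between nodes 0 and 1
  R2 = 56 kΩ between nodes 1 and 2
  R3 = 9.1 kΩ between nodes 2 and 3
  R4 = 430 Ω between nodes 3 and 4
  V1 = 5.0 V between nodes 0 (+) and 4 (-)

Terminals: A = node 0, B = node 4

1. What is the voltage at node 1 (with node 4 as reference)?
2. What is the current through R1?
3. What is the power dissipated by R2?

Nodal analysis, taking node 4 as the 0 V reference.
Source V1 fixes V_0 = 5 V.
KCL at each unknown node (sum of currents leaving = 0; resistances in Ω):
  Node 1: (V_1 - 5)/4300 + (V_1 - V_2)/56000 = 0
  Node 2: (V_2 - V_1)/56000 + (V_2 - V_3)/9100 = 0
  Node 3: (V_3 - V_2)/9100 + (V_3 - 0)/430 = 0
Collecting terms (coefficients in siemens):
  0.0002504·V_1 - 0.00001786·V_2 = 0.001163
  0.0001277·V_2 - 0.00001786·V_1 - 0.0001099·V_3 = 0
  0.002435·V_3 - 0.0001099·V_2 = 0
Solving these 3 simultaneous equations (Gaussian elimination) gives:
  V_1 = 4.692 V, V_2 = 0.6824 V, V_3 = 0.03079 V
Part 1:
  Read off the nodal solution: V_1 = 4.692 V
Part 2:
  I_R1 = (V_0 - V_1)/R1 = (5 - 4.692)/4300 = 0.0000716 A
  Magnitude: I_R1 = 0.0000716 A
Part 3:
  I_R2 = (V_1 - V_2)/R2 = (4.692 - 0.6824)/56000 = 0.0000716 A
  P_R2 = I_R2² × R2 = (0.0000716)² × 56000 = 0.0002871 W

Final answers:
1. V_1 = 4.692 V
2. I_R1 = 7.16e-05 A
3. P_R2 = 0.0002871 W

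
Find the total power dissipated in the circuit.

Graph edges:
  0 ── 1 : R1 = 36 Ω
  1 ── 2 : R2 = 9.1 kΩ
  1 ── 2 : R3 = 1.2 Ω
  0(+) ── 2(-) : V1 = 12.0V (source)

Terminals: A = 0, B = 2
Nodal analysis, taking node 2 as the 0 V reference.
Source V1 fixes V_0 = 12 V.
KCL at each unknown node (sum of currents leaving = 0; resistances in Ω):
  Node 1: (V_1 - 12)/36 + (V_1 - 0)/9100 + (V_1 - 0)/1.2 = 0
Collecting terms: 0.8612 × V_1 = 0.3333  =>  V_1 = 0.387 V
Power in each resistor, P = (ΔV)²/R:
  P_R1 = (12 - 0.387)²/36 = 3.746 W
  P_R2 = (0.387 - 0)²/9100 = 0.00001646 W
  P_R3 = (0.387 - 0)²/1.2 = 0.1248 W
P_total = P_R1 + P_R2 + P_R3 = 3.871 W

Final answer: 3.871 W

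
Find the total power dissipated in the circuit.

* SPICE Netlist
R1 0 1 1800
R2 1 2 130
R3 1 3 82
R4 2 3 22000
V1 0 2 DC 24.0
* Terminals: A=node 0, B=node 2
Nodal analysis, taking node 2 as the 0 V reference.
Source V1 fixes V_0 = 24 V.
KCL at each unknown node (sum of currents leaving = 0; resistances in Ω):
  Node 1: (V_1 - 24)/1800 + (V_1 - 0)/130 + (V_1 - V_3)/82 = 0
  Node 3: (V_3 - V_1)/82 + (V_3 - 0)/22000 = 0
Collecting terms (coefficients in siemens):
  0.02044·V_1 - 0.0122·V_3 = 0.01333
  0.01224·V_3 - 0.0122·V_1 = 0
Determinant D = (0.02044)(0.01224) - (-0.0122)(-0.0122) = 0.0001015
V_1 = [(0.01333)(0.01224) - (-0.0122)(0)]/D = 1.608 V
V_3 = [(0.02044)(0) - (0.01333)(-0.0122)]/D = 1.602 V
Power in each resistor, P = (ΔV)²/R:
  P_R1 = (24 - 1.608)²/1800 = 0.2786 W
  P_R2 = (1.608 - 0)²/130 = 0.01988 W
  P_R3 = (1.608 - 1.602)²/82 = 0.0000004347 W
  P_R4 = (0 - 1.602)²/22000 = 0.0001166 W
P_total = P_R1 + P_R2 + P_R3 + P_R4 = 0.2986 W

Final answer: 0.2986 W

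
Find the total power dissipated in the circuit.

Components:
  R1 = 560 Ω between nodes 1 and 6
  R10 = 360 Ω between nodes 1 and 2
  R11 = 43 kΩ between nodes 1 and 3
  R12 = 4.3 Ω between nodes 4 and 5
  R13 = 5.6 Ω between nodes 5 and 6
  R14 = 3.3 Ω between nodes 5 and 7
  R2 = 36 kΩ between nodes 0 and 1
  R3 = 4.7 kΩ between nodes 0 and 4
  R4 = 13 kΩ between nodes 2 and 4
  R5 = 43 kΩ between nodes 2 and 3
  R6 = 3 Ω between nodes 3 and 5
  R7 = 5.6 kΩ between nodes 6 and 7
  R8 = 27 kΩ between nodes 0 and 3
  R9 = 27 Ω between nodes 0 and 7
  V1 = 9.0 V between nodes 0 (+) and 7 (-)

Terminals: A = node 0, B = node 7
Nodal analysis, taking node 7 as the 0 V reference.
Source V1 fixes V_0 = 9 V.
KCL at each unknown node (sum of currents leaving = 0; resistances in Ω):
  Node 1: (V_1 - V_6)/560 + (V_1 - 9)/36000 + (V_1 - V_2)/360 + (V_1 - V_3)/43000 = 0
  Node 2: (V_2 - V_4)/13000 + (V_2 - V_3)/43000 + (V_2 - V_1)/360 = 0
  Node 3: (V_3 - V_2)/43000 + (V_3 - V_5)/3 + (V_3 - 9)/27000 + (V_3 - V_1)/43000 = 0
  Node 4: (V_4 - 9)/4700 + (V_4 - V_2)/13000 + (V_4 - V_5)/4.3 = 0
  Node 5: (V_5 - V_3)/3 + (V_5 - V_4)/4.3 + (V_5 - V_6)/5.6 + (V_5 - 0)/3.3 = 0
  Node 6: (V_6 - V_1)/560 + (V_6 - 0)/5600 + (V_6 - V_5)/5.6 = 0
Collecting terms (coefficients in siemens):
  0.004615·V_1 - 0.002778·V_2 - 0.00002326·V_3 - 0.001786·V_6 = 0.00025
  0.002878·V_2 - 0.002778·V_1 - 0.00002326·V_3 - 0.00007692·V_4 = 0
  0.3334·V_3 - 0.00002326·V_1 - 0.00002326·V_2 - 0.3333·V_5 = 0.0003333
  0.2328·V_4 - 0.00007692·V_2 - 0.2326·V_5 = 0.001915
  1.047·V_5 - 0.3333·V_3 - 0.2326·V_4 - 0.1786·V_6 = 0
  0.1805·V_6 - 0.001786·V_1 - 0.1786·V_5 = 0
Solving these 6 simultaneous equations (Gaussian elimination) gives:
  V_1 = 0.1389 V, V_2 = 0.1346 V, V_3 = 0.00923 V, V_4 = 0.01647 V
  V_5 = 0.008213 V, V_6 = 0.009498 V
Power in each resistor, P = (ΔV)²/R:
  P_R1 = (0.1389 - 0.009498)²/560 = 0.00002991 W
  P_R2 = (9 - 0.1389)²/36000 = 0.002181 W
  P_R3 = (9 - 0.01647)²/4700 = 0.01717 W
  P_R4 = (0.1346 - 0.01647)²/13000 = 0.000001074 W
  P_R5 = (0.1346 - 0.00923)²/43000 = 0.0000003656 W
  P_R6 = (0.00923 - 0.008213)²/3 = 0.0000003446 W
  P_R7 = (0.009498 - 0)²/5600 = 0.00000001611 W
  P_R8 = (9 - 0.00923)²/27000 = 0.002994 W
  P_R9 = (9 - 0)²/27 = 3 W
  P_R10 = (0.1389 - 0.1346)²/360 = 0.00000005187 W
  P_R11 = (0.1389 - 0.00923)²/43000 = 0.0000003912 W
  P_R12 = (0.01647 - 0.008213)²/4.3 = 0.00001586 W
  P_R13 = (0.008213 - 0.009498)²/5.6 = 0.0000002948 W
  P_R14 = (0.008213 - 0)²/3.3 = 0.00002044 W
P_total = P_R1 + P_R2 + P_R3 + P_R4 + P_R5 + P_R6 + P_R7 + P_R8 + P_R9 + P_R10 + P_R11 + P_R12 + P_R13 + P_R14 = 3.022 W

Final answer: 3.022 W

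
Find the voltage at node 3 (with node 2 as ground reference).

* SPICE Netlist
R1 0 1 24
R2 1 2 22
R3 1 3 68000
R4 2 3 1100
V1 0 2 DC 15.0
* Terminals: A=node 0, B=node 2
Nodal analysis, taking node 2 as the 0 V reference.
Source V1 fixes V_0 = 15 V.
KCL at each unknown node (sum of currents leaving = 0; resistances in Ω):
  Node 1: (V_1 - 15)/24 + (V_1 - 0)/22 + (V_1 - V_3)/68000 = 0
  Node 3: (V_3 - V_1)/68000 + (V_3 - 0)/1100 = 0
Collecting terms (coefficients in siemens):
  0.08714·V_1 - 0.00001471·V_3 = 0.625
  0.0009238·V_3 - 0.00001471·V_1 = 0
Determinant D = (0.08714)(0.0009238) - (-0.00001471)(-0.00001471) = 0.0000805
V_1 = [(0.625)(0.0009238) - (-0.00001471)(0)]/D = 7.173 V
V_3 = [(0.08714)(0) - (0.625)(-0.00001471)]/D = 0.1142 V
The requested potential is V_3 = 0.1142 V.

Final answer: V_3 = 0.1142 V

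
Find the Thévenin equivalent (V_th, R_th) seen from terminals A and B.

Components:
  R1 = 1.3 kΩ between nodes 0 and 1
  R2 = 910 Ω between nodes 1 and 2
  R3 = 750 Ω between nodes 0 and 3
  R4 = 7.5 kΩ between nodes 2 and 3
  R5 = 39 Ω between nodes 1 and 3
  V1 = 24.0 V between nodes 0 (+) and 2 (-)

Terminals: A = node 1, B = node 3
Step 1 — V_th is the open-circuit voltage V_A - V_B (nothing connected across the terminals).
Nodal analysis, taking node 2 as the 0 V reference.
Source V1 fixes V_0 = 24 V.
KCL at each unknown node (sum of currents leaving = 0; resistances in Ω):
  Node 1: (V_1 - 24)/1300 + (V_1 - 0)/910 + (V_1 - V_3)/39 = 0
  Node 3: (V_3 - 24)/750 + (V_3 - 0)/7500 + (V_3 - V_1)/39 = 0
Collecting terms (coefficients in siemens):
  0.02751·V_1 - 0.02564·V_3 = 0.01846
  0.02711·V_3 - 0.02564·V_1 = 0.032
Determinant D = (0.02751)(0.02711) - (-0.02564)(-0.02564) = 0.00008825
V_1 = [(0.01846)(0.02711) - (-0.02564)(0.032)]/D = 14.97 V
V_3 = [(0.02751)(0.032) - (0.01846)(-0.02564)]/D = 15.34 V
V_th = V_1 - V_3 = 14.97 - 15.34 = -0.3706 V
Step 2 — R_th: zero the source — replace V1 by a short circuit (node 2 merges into node 0) — and find the resistance seen between A (node 1) and B (node 3).
Reduce the network between node 1 (A) and node 3 (B) by series/parallel combination:
  Rp1 = R1 ‖ R2 (parallel, both between nodes 0 and 1) = 1/(1/1300 + 1/910) = 535.3 Ω
  Rp2 = R3 ‖ R4 (parallel, both between nodes 0 and 3) = 1/(1/750 + 1/7500) = 681.8 Ω
  Rs1 = Rp1 + Rp2 (series, joined only at node 0) = 535.3 + 681.8 = 1217 Ω
  Rp3 = R5 ‖ Rs1 (parallel, both between nodes 1 and 3) = 1/(1/39 + 1/1217) = 37.79 Ω
R_th = 37.79 Ω

Final answer: V_th = -0.3706 V, R_th = 37.79 Ω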